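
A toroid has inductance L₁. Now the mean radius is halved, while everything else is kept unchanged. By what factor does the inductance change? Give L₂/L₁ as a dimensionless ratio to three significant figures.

For a toroid, L ∝ μᵣN²A/R.
L₂/L₁ = (0.5)^-1 = 2.00.

L₂/L₁ = 2.00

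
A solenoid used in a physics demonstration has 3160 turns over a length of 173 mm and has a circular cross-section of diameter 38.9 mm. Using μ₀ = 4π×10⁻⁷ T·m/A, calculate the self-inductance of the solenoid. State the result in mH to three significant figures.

L ≈ 86.2 mH

A = π(d/2)² = π(1.945×10^-2 m)² = 1.188×10^-3 m².
For a long solenoid, L = μ₀N²A/ℓ.
L = (4π×10⁻⁷)(3160)²(1.188×10^-3)/(0.173 m) = 8.620×10^-2 H.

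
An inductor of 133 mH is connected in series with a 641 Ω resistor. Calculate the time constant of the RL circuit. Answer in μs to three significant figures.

τ = L/R = (0.133 H)/(641 Ω) = 2.0749×10^-4 s.

τ ≈ 207 μs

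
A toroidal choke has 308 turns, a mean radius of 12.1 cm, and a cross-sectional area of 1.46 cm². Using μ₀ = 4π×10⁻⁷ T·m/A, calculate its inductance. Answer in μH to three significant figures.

L ≈ 22.9 μH

For a thin toroid, L = μ₀N²A/(2πR).
L = (4π×10⁻⁷)(308)²(1.460×10^-4) / (2π×0.121 m) = 2.289×10^-5 H.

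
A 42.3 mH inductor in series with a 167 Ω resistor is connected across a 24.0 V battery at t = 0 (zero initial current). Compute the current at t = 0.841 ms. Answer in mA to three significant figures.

I ≈ 139 mA

τ = L/R = 4.230×10^-2/167 = 2.533×10^-4 s; final current I_∞ = ε/R = 24.0/167 = 0.1437 A.
I(t) = I_∞(1 − e^(−t/τ)) with t/τ = 3.320.
I = (0.1437)(1 − e^(−3.320)) = 0.1385 A.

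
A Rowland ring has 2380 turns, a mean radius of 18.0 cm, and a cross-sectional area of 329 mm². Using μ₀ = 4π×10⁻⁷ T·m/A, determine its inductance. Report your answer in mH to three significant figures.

For a thin toroid, L = μ₀N²A/(2πR).
L = (4π×10⁻⁷)(2380)²(3.290×10^-4) / (2π×0.18 m) = 2.071×10^-3 H.

L ≈ 2.07 mH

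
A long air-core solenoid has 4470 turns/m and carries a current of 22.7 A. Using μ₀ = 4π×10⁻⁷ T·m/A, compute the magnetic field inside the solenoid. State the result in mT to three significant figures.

B ≈ 128 mT

Inside a long solenoid, B = μ₀nI.
B = (4π×10⁻⁷)(4.470×10^3 m⁻¹)(22.7 A) = 0.1275 T.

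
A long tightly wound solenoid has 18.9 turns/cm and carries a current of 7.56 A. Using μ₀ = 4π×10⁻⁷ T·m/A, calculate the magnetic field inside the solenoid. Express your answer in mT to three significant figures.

B ≈ 18.0 mT

Inside a long solenoid, B = μ₀nI.
B = (4π×10⁻⁷)(1.890×10^3 m⁻¹)(7.56 A) = 1.796×10^-2 T.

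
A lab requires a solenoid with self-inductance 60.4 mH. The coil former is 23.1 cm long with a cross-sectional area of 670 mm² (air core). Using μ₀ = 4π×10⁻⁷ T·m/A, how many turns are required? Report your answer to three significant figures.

N ≈ 4070 turns

A = 670 mm² = 6.700×10^-4 m².
From L = μ₀N²A/ℓ, N = √(Lℓ / (μ₀A)).
N = √[(6.040×10^-2)(0.231) / ((4π×10⁻⁷)×6.700×10^-4)] = √(1.657×10^7) ≈ 4070.8.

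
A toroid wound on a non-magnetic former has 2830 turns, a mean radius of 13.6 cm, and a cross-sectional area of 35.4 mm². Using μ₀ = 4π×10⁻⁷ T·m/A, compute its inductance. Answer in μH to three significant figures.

For a thin toroid, L = μ₀N²A/(2πR).
L = (4π×10⁻⁷)(2830)²(3.540×10^-5) / (2π×0.136 m) = 4.169×10^-4 H.

L ≈ 417 μH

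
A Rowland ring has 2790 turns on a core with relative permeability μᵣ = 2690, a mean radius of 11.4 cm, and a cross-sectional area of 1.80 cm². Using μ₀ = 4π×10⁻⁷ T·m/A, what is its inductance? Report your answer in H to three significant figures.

For a thin toroid, L = μ₀μᵣN²A/(2πR).
L = (4π×10⁻⁷)(2690)(2790)²(1.800×10^-4) / (2π×0.114 m) = 6.612 H.

L ≈ 6.61 H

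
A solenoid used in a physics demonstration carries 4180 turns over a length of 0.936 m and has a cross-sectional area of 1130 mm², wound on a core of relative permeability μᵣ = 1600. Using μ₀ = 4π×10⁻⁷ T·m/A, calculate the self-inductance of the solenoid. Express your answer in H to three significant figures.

A = 1130 mm² = 1.130×10^-3 m².
For a long solenoid, L = μ₀μᵣN²A/ℓ.
L = (4π×10⁻⁷)(1600)(4180)²(1.130×10^-3)/(0.936 m) = 42.41 H.

L ≈ 42.4 H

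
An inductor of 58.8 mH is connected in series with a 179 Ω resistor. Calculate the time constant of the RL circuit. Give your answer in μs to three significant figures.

τ = L/R = (5.880×10^-2 H)/(179 Ω) = 3.2849×10^-4 s.

τ ≈ 328 μs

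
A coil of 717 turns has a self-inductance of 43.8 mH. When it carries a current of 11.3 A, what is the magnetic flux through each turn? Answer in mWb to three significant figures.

Φ_B ≈ 0.690 mWb

From L = NΦ_B/I, the flux per turn is Φ_B = LI/N.
Φ_B = (4.380×10^-2 H)(11.3 A)/717 = 6.903×10^-4 Wb.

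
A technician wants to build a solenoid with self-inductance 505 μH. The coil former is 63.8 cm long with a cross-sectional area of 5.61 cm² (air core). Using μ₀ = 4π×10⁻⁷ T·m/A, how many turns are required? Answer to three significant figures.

A = 5.61 cm² = 5.610×10^-4 m².
From L = μ₀N²A/ℓ, N = √(Lℓ / (μ₀A)).
N = √[(5.050×10^-4)(0.638) / ((4π×10⁻⁷)×5.610×10^-4)] = √(4.570×10^5) ≈ 676.0.

N ≈ 676 turns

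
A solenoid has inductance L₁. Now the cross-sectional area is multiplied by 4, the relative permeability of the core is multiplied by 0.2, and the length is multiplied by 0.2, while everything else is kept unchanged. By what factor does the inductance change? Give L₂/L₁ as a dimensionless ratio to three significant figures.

For a solenoid, L ∝ μᵣN²A/ℓ.
L₂/L₁ = (4) × (0.2) × (0.2)^-1 = 4.00.

L₂/L₁ = 4.00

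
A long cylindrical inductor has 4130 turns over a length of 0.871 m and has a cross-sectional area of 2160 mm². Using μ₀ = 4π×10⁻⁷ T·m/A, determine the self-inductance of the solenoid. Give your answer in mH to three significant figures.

L ≈ 53.2 mH

A = 2160 mm² = 2.160×10^-3 m².
For a long solenoid, L = μ₀N²A/ℓ.
L = (4π×10⁻⁷)(4130)²(2.160×10^-3)/(0.871 m) = 5.316×10^-2 H.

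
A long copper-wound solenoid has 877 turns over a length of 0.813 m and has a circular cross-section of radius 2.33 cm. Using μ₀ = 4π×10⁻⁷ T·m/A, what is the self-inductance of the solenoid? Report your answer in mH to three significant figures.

L ≈ 2.03 mH

A = πr² = π(2.330×10^-2 m)² = 1.706×10^-3 m².
For a long solenoid, L = μ₀N²A/ℓ.
L = (4π×10⁻⁷)(877)²(1.706×10^-3)/(0.813 m) = 2.028×10^-3 H.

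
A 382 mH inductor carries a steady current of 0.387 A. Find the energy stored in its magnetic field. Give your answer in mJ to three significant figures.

Stored magnetic energy: U = ½LI².
U = ½(0.382 H)(0.387 A)² = 2.861×10^-2 J.

U ≈ 28.6 mJ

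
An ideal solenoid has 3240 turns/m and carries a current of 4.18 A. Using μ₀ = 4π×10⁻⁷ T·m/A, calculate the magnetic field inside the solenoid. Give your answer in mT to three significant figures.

Inside a long solenoid, B = μ₀nI.
B = (4π×10⁻⁷)(3.240×10^3 m⁻¹)(4.18 A) = 1.702×10^-2 T.

B ≈ 17.0 mT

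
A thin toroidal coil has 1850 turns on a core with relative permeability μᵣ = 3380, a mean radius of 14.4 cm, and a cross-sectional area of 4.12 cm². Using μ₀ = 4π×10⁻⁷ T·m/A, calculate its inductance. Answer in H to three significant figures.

For a thin toroid, L = μ₀μᵣN²A/(2πR).
L = (4π×10⁻⁷)(3380)(1850)²(4.120×10^-4) / (2π×0.144 m) = 6.619 H.

L ≈ 6.62 H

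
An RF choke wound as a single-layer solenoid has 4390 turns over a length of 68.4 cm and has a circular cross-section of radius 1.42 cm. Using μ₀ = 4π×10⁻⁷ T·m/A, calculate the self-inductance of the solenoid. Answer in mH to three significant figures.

A = πr² = π(1.420×10^-2 m)² = 6.3347×10^-4 m².
For a long solenoid, L = μ₀N²A/ℓ.
L = (4π×10⁻⁷)(4390)²(6.3347×10^-4)/(0.684 m) = 2.243×10^-2 H.

L ≈ 22.4 mH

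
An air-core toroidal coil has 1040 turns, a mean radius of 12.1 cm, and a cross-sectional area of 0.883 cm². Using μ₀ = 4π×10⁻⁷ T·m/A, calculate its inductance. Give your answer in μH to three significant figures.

For a thin toroid, L = μ₀N²A/(2πR).
L = (4π×10⁻⁷)(1040)²(8.830×10^-5) / (2π×0.121 m) = 1.579×10^-4 H.

L ≈ 158 μH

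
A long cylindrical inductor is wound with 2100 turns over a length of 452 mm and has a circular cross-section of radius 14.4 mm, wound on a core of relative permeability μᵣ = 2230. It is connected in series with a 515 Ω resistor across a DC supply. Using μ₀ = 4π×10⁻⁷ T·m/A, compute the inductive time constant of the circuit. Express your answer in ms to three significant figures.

A = πr² = π(1.440×10^-2 m)² = 6.514×10^-4 m².
L = μ₀μᵣN²A/ℓ = (4π×10⁻⁷)(2230)(2100)²(6.514×10^-4)/(0.452) = 17.81 H.
τ = L/R = (17.81)/(515) = 3.458×10^-2 s.

τ ≈ 34.6 ms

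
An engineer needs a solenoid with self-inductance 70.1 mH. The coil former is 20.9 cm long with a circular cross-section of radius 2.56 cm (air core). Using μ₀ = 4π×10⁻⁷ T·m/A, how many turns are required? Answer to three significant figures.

A = πr² = π(2.560×10^-2 m)² = 2.059×10^-3 m².
From L = μ₀N²A/ℓ, N = √(Lℓ / (μ₀A)).
N = √[(7.010×10^-2)(0.209) / ((4π×10⁻⁷)×2.059×10^-3)] = √(5.663×10^6) ≈ 2379.6.

N ≈ 2380 turns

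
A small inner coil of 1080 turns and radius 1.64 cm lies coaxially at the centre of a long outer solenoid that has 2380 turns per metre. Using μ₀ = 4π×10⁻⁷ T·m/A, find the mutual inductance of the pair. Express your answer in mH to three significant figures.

M ≈ 2.73 mH

The outer solenoid produces a uniform field B₁ = μ₀n₁I₁ across the inner coil,
so the flux linkage is N₂Φ = N₂B₁A₂ = μ₀n₁N₂A₂·I₁, giving M = μ₀n₁N₂A₂.
A₂ = πr² = π(1.640×10^-2 m)² = 8.450×10^-4 m².
M = (4π×10⁻⁷)(2380)(1080)(8.450×10^-4) = 2.729×10^-3 H.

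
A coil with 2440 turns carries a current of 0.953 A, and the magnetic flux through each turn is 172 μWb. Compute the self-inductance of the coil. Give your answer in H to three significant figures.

L ≈ 0.440 H

Self-inductance is defined by L = NΦ_B/I (flux linkage over current).
L = (2440)(1.720×10^-4 Wb)/(0.953 A) = 0.4404 H.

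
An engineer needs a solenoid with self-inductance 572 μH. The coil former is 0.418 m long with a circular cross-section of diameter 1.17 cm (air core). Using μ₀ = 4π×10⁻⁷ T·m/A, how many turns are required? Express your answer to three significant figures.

N ≈ 1330 turns

A = π(d/2)² = π(5.850×10^-3 m)² = 1.075×10^-4 m².
From L = μ₀N²A/ℓ, N = √(Lℓ / (μ₀A)).
N = √[(5.720×10^-4)(0.418) / ((4π×10⁻⁷)×1.075×10^-4)] = √(1.770×10^6) ≈ 1330.3.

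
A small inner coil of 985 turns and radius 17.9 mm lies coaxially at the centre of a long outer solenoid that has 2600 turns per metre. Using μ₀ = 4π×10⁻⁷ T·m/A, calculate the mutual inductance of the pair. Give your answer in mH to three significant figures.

The outer solenoid produces a uniform field B₁ = μ₀n₁I₁ across the inner coil,
so the flux linkage is N₂Φ = N₂B₁A₂ = μ₀n₁N₂A₂·I₁, giving M = μ₀n₁N₂A₂.
A₂ = πr² = π(1.790×10^-2 m)² = 1.007×10^-3 m².
M = (4π×10⁻⁷)(2600)(985)(1.007×10^-3) = 3.239×10^-3 H.

M ≈ 3.24 mH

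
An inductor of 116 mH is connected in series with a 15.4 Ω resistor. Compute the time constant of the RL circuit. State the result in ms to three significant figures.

τ = L/R = (0.116 H)/(15.4 Ω) = 7.532×10^-3 s.

τ ≈ 7.53 ms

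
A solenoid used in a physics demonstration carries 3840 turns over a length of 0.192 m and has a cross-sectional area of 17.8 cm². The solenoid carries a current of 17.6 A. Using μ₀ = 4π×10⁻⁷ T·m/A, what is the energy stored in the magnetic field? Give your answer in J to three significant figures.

U ≈ 26.6 J

A = 17.8 cm² = 1.780×10^-3 m².
L = μ₀N²A/ℓ = (4π×10⁻⁷)(3840)²(1.780×10^-3)/(0.192) = 0.1718 H.
U = ½LI² = ½(0.1718)(17.6)² = 26.61 J.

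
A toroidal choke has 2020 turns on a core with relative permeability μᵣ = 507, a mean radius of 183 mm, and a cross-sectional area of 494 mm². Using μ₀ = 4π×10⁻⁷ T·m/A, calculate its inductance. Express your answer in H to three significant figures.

For a thin toroid, L = μ₀μᵣN²A/(2πR).
L = (4π×10⁻⁷)(507)(2020)²(4.940×10^-4) / (2π×0.183 m) = 1.117 H.

L ≈ 1.12 H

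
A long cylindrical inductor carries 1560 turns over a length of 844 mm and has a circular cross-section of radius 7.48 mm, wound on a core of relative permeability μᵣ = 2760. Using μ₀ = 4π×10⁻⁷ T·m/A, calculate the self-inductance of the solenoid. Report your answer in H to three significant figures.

A = πr² = π(7.480×10^-3 m)² = 1.758×10^-4 m².
For a long solenoid, L = μ₀μᵣN²A/ℓ.
L = (4π×10⁻⁷)(2760)(1560)²(1.758×10^-4)/(0.844 m) = 1.758 H.

L ≈ 1.76 H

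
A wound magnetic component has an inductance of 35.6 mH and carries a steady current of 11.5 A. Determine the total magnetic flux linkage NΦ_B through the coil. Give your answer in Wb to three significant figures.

From L = NΦ_B/I, the flux linkage is NΦ_B = LI.
NΦ_B = (3.560×10^-2 H)(11.5 A) = 0.4094 Wb.

NΦ_B ≈ 0.409 Wb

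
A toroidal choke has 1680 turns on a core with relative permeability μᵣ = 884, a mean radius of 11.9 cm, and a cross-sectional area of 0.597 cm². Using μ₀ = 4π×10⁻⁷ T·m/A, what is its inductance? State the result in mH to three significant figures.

L ≈ 250 mH

For a thin toroid, L = μ₀μᵣN²A/(2πR).
L = (4π×10⁻⁷)(884)(1680)²(5.970×10^-5) / (2π×0.119 m) = 0.2503 H.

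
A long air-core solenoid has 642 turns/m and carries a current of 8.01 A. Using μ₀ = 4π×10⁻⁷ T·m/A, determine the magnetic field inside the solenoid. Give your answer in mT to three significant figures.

B ≈ 6.46 mT

Inside a long solenoid, B = μ₀nI.
B = (4π×10⁻⁷)(642 m⁻¹)(8.01 A) = 6.462×10^-3 T.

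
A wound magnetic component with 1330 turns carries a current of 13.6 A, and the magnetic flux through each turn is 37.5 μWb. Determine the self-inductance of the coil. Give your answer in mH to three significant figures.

L ≈ 3.67 mH

Self-inductance is defined by L = NΦ_B/I (flux linkage over current).
L = (1330)(3.750×10^-5 Wb)/(13.6 A) = 3.667×10^-3 H.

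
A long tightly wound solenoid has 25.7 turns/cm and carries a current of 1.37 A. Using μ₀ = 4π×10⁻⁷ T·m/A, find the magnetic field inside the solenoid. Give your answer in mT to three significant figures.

B ≈ 4.42 mT

Inside a long solenoid, B = μ₀nI.
B = (4π×10⁻⁷)(2.570×10^3 m⁻¹)(1.37 A) = 4.424×10^-3 T.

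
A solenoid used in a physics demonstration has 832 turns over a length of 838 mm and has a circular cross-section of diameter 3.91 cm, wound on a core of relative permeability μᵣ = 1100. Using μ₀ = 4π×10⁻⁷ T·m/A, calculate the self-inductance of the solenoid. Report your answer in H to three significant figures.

L ≈ 1.37 H

A = π(d/2)² = π(1.955×10^-2 m)² = 1.201×10^-3 m².
For a long solenoid, L = μ₀μᵣN²A/ℓ.
L = (4π×10⁻⁷)(1100)(832)²(1.201×10^-3)/(0.838 m) = 1.371 H.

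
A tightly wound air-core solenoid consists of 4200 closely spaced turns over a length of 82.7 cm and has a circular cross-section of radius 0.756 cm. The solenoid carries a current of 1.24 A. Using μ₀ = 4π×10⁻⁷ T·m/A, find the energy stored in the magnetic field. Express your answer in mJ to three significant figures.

U ≈ 3.70 mJ

A = πr² = π(7.560×10^-3 m)² = 1.796×10^-4 m².
L = μ₀N²A/ℓ = (4π×10⁻⁷)(4200)²(1.796×10^-4)/(0.827) = 4.813×10^-3 H.
U = ½LI² = ½(4.813×10^-3)(1.24)² = 3.700×10^-3 J.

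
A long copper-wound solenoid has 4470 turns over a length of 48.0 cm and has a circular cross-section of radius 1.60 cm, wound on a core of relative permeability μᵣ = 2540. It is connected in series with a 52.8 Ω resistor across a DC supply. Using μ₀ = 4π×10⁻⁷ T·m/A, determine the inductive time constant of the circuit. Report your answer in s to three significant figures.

A = πr² = π(1.600×10^-2 m)² = 8.042×10^-4 m².
L = μ₀μᵣN²A/ℓ = (4π×10⁻⁷)(2540)(4470)²(8.042×10^-4)/(0.48) = 106.9 H.
τ = L/R = (106.9)/(52.8) = 2.024 s.

τ ≈ 2.02 s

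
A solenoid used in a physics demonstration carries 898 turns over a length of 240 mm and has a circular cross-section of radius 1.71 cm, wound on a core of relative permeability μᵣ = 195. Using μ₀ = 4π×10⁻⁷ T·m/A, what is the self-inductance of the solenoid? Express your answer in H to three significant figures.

L ≈ 0.756 H

A = πr² = π(1.710×10^-2 m)² = 9.186×10^-4 m².
For a long solenoid, L = μ₀μᵣN²A/ℓ.
L = (4π×10⁻⁷)(195)(898)²(9.186×10^-4)/(0.24 m) = 0.7564 H.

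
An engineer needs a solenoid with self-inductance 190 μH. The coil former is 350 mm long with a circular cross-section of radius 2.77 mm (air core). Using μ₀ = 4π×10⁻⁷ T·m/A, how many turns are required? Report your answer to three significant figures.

A = πr² = π(2.770×10^-3 m)² = 2.411×10^-5 m².
From L = μ₀N²A/ℓ, N = √(Lℓ / (μ₀A)).
N = √[(1.900×10^-4)(0.35) / ((4π×10⁻⁷)×2.411×10^-5)] = √(2.195×10^6) ≈ 1481.7.

N ≈ 1480 turns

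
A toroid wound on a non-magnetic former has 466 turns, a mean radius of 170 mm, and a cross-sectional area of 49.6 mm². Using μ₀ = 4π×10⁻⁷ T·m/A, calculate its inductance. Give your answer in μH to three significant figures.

For a thin toroid, L = μ₀N²A/(2πR).
L = (4π×10⁻⁷)(466)²(4.960×10^-5) / (2π×0.17 m) = 1.267×10^-5 H.

L ≈ 12.7 μH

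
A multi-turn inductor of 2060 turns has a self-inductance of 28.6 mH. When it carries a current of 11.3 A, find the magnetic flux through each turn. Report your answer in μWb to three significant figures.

From L = NΦ_B/I, the flux per turn is Φ_B = LI/N.
Φ_B = (2.860×10^-2 H)(11.3 A)/2060 = 1.569×10^-4 Wb.

Φ_B ≈ 157 μWb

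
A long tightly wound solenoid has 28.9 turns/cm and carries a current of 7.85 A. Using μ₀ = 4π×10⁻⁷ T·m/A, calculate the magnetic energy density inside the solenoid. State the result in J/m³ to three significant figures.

u ≈ 323 J/m³

B = μ₀nI = (4π×10⁻⁷)(2.890×10^3)(7.85) = 2.851×10^-2 T.
u = B²/(2μ₀) = (2.851×10^-2)²/(2×4π×10⁻⁷) = 323.4 J/m³.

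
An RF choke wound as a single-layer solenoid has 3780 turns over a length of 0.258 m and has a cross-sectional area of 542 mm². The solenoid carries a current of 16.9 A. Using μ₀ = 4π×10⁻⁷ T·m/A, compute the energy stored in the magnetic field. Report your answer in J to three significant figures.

A = 542 mm² = 5.420×10^-4 m².
L = μ₀N²A/ℓ = (4π×10⁻⁷)(3780)²(5.420×10^-4)/(0.258) = 3.772×10^-2 H.
U = ½LI² = ½(3.772×10^-2)(16.9)² = 5.387 J.

U ≈ 5.39 J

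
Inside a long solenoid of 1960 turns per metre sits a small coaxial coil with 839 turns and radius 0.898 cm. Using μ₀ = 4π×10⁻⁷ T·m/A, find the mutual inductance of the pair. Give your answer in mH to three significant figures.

The outer solenoid produces a uniform field B₁ = μ₀n₁I₁ across the inner coil,
so the flux linkage is N₂Φ = N₂B₁A₂ = μ₀n₁N₂A₂·I₁, giving M = μ₀n₁N₂A₂.
A₂ = πr² = π(8.980×10^-3 m)² = 2.533×10^-4 m².
M = (4π×10⁻⁷)(1960)(839)(2.533×10^-4) = 5.235×10^-4 H.

M ≈ 0.524 mH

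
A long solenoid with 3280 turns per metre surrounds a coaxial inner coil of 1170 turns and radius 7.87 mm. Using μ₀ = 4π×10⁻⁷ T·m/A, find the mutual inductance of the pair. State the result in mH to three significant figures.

The outer solenoid produces a uniform field B₁ = μ₀n₁I₁ across the inner coil,
so the flux linkage is N₂Φ = N₂B₁A₂ = μ₀n₁N₂A₂·I₁, giving M = μ₀n₁N₂A₂.
A₂ = πr² = π(7.870×10^-3 m)² = 1.946×10^-4 m².
M = (4π×10⁻⁷)(3280)(1170)(1.946×10^-4) = 9.384×10^-4 H.

M ≈ 0.938 mH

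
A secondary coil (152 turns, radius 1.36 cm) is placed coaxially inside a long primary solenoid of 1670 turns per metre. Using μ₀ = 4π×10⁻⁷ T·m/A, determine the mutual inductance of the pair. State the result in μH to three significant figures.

The outer solenoid produces a uniform field B₁ = μ₀n₁I₁ across the inner coil,
so the flux linkage is N₂Φ = N₂B₁A₂ = μ₀n₁N₂A₂·I₁, giving M = μ₀n₁N₂A₂.
A₂ = πr² = π(1.360×10^-2 m)² = 5.811×10^-4 m².
M = (4π×10⁻⁷)(1670)(152)(5.811×10^-4) = 1.854×10^-4 H.

M ≈ 185 μH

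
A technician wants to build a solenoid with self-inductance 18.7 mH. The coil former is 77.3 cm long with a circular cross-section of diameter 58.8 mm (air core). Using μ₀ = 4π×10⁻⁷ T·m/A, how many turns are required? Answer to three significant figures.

A = π(d/2)² = π(2.940×10^-2 m)² = 2.715×10^-3 m².
From L = μ₀N²A/ℓ, N = √(Lℓ / (μ₀A)).
N = √[(1.870×10^-2)(0.773) / ((4π×10⁻⁷)×2.715×10^-3)] = √(4.236×10^6) ≈ 2058.2.

N ≈ 2060 turns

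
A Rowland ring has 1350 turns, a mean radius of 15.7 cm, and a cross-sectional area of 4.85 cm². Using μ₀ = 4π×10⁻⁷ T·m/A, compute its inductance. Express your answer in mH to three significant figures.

For a thin toroid, L = μ₀N²A/(2πR).
L = (4π×10⁻⁷)(1350)²(4.850×10^-4) / (2π×0.157 m) = 1.126×10^-3 H.

L ≈ 1.13 mH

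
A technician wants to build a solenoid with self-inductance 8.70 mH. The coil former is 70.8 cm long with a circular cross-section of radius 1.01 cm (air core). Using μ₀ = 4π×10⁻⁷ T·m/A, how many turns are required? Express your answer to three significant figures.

N ≈ 3910 turns

A = πr² = π(1.010×10^-2 m)² = 3.2047×10^-4 m².
From L = μ₀N²A/ℓ, N = √(Lℓ / (μ₀A)).
N = √[(8.700×10^-3)(0.708) / ((4π×10⁻⁷)×3.2047×10^-4)] = √(1.530×10^7) ≈ 3910.9.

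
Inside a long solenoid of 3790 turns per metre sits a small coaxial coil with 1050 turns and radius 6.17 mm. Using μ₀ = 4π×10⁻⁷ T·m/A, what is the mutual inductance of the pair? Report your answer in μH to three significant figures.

The outer solenoid produces a uniform field B₁ = μ₀n₁I₁ across the inner coil,
so the flux linkage is N₂Φ = N₂B₁A₂ = μ₀n₁N₂A₂·I₁, giving M = μ₀n₁N₂A₂.
A₂ = πr² = π(6.170×10^-3 m)² = 1.196×10^-4 m².
M = (4π×10⁻⁷)(3790)(1050)(1.196×10^-4) = 5.981×10^-4 H.

M ≈ 598 μH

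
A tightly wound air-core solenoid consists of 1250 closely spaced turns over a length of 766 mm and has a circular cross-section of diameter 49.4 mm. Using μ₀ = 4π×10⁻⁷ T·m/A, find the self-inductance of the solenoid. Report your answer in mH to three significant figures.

A = π(d/2)² = π(2.470×10^-2 m)² = 1.917×10^-3 m².
For a long solenoid, L = μ₀N²A/ℓ.
L = (4π×10⁻⁷)(1250)²(1.917×10^-3)/(0.766 m) = 4.913×10^-3 H.

L ≈ 4.91 mH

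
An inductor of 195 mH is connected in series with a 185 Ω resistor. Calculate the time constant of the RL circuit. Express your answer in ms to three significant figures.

τ ≈ 1.05 ms

τ = L/R = (0.195 H)/(185 Ω) = 1.054×10^-3 s.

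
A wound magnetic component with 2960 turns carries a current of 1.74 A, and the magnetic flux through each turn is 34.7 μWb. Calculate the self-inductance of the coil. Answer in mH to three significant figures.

L ≈ 59.0 mH

Self-inductance is defined by L = NΦ_B/I (flux linkage over current).
L = (2960)(3.470×10^-5 Wb)/(1.74 A) = 5.903×10^-2 H.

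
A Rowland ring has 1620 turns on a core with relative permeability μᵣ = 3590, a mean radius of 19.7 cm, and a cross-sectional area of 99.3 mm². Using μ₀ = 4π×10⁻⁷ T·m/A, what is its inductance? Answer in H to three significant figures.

L ≈ 0.950 H

For a thin toroid, L = μ₀μᵣN²A/(2πR).
L = (4π×10⁻⁷)(3590)(1620)²(9.930×10^-5) / (2π×0.197 m) = 0.9498 H.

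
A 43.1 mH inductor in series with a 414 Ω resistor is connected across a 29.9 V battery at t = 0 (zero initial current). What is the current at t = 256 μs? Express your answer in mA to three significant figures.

τ = L/R = 4.310×10^-2/414 = 1.041×10^-4 s; final current I_∞ = ε/R = 29.9/414 = 7.222×10^-2 A.
I(t) = I_∞(1 − e^(−t/τ)) with t/τ = 2.459.
I = (7.222×10^-2)(1 − e^(−2.459)) = 6.6046×10^-2 A.

I ≈ 66.0 mA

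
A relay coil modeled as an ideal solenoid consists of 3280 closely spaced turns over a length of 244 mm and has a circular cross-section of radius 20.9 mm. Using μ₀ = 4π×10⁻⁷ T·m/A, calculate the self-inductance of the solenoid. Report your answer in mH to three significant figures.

L ≈ 76.0 mH

A = πr² = π(2.090×10^-2 m)² = 1.372×10^-3 m².
For a long solenoid, L = μ₀N²A/ℓ.
L = (4π×10⁻⁷)(3280)²(1.372×10^-3)/(0.244 m) = 7.603×10^-2 H.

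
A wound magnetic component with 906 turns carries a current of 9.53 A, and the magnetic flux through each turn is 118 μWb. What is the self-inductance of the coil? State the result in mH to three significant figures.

L ≈ 11.2 mH

Self-inductance is defined by L = NΦ_B/I (flux linkage over current).
L = (906)(1.180×10^-4 Wb)/(9.53 A) = 1.122×10^-2 H.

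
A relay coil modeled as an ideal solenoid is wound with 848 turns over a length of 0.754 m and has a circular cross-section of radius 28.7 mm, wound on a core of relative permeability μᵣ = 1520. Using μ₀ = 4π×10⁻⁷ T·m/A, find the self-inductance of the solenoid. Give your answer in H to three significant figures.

L ≈ 4.71 H

A = πr² = π(2.870×10^-2 m)² = 2.588×10^-3 m².
For a long solenoid, L = μ₀μᵣN²A/ℓ.
L = (4π×10⁻⁷)(1520)(848)²(2.588×10^-3)/(0.754 m) = 4.714 H.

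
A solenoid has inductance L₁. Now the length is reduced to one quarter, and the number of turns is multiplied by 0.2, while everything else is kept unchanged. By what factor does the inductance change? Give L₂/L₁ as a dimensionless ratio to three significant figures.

For a solenoid, L ∝ μᵣN²A/ℓ.
L₂/L₁ = (0.25)^-1 × (0.2)^2 = 0.160.

L₂/L₁ = 0.160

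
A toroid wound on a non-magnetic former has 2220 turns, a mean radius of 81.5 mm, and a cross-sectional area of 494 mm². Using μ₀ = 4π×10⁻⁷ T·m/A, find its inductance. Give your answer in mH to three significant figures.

For a thin toroid, L = μ₀N²A/(2πR).
L = (4π×10⁻⁷)(2220)²(4.940×10^-4) / (2π×8.150×10^-2 m) = 5.9746×10^-3 H.

L ≈ 5.97 mH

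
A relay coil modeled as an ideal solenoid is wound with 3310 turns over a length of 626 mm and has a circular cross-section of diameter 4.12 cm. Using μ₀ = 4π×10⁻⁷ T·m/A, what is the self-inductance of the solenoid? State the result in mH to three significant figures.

A = π(d/2)² = π(2.060×10^-2 m)² = 1.333×10^-3 m².
For a long solenoid, L = μ₀N²A/ℓ.
L = (4π×10⁻⁷)(3310)²(1.333×10^-3)/(0.626 m) = 2.932×10^-2 H.

L ≈ 29.3 mH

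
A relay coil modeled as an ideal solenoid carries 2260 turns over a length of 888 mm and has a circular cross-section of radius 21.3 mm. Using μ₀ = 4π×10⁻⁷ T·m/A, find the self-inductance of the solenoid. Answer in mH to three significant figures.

L ≈ 10.3 mH

A = πr² = π(2.130×10^-2 m)² = 1.425×10^-3 m².
For a long solenoid, L = μ₀N²A/ℓ.
L = (4π×10⁻⁷)(2260)²(1.425×10^-3)/(0.888 m) = 1.030×10^-2 H.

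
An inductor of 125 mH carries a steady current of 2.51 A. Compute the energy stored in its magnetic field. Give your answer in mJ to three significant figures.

U ≈ 394 mJ

Stored magnetic energy: U = ½LI².
U = ½(0.125 H)(2.51 A)² = 0.3938 J.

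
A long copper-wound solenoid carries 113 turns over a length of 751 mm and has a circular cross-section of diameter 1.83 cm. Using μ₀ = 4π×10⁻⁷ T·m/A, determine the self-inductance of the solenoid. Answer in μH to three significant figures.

L ≈ 5.62 μH

A = π(d/2)² = π(9.150×10^-3 m)² = 2.630×10^-4 m².
For a long solenoid, L = μ₀N²A/ℓ.
L = (4π×10⁻⁷)(113)²(2.630×10^-4)/(0.751 m) = 5.620×10^-6 H.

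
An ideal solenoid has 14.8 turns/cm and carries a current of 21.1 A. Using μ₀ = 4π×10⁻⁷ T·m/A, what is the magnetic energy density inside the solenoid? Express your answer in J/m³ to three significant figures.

u ≈ 613 J/m³

B = μ₀nI = (4π×10⁻⁷)(1.480×10^3)(21.1) = 3.924×10^-2 T.
u = B²/(2μ₀) = (3.924×10^-2)²/(2×4π×10⁻⁷) = 612.7 J/m³.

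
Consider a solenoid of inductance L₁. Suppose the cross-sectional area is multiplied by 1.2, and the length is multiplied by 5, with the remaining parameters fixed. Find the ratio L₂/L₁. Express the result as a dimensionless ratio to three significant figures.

L₂/L₁ = 0.240

For a solenoid, L ∝ μᵣN²A/ℓ.
L₂/L₁ = (1.2) × (5)^-1 = 0.240.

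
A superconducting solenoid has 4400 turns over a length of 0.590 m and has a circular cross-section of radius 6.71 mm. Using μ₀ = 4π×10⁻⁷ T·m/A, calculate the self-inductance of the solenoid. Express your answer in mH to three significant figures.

L ≈ 5.83 mH

A = πr² = π(6.710×10^-3 m)² = 1.414×10^-4 m².
For a long solenoid, L = μ₀N²A/ℓ.
L = (4π×10⁻⁷)(4400)²(1.414×10^-4)/(0.59 m) = 5.833×10^-3 H.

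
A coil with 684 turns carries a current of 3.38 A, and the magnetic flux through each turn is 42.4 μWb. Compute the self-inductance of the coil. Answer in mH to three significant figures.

Self-inductance is defined by L = NΦ_B/I (flux linkage over current).
L = (684)(4.240×10^-5 Wb)/(3.38 A) = 8.580×10^-3 H.

L ≈ 8.58 mH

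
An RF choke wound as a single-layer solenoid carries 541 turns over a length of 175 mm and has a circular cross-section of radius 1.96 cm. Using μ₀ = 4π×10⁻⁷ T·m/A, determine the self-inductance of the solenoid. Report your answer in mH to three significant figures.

L ≈ 2.54 mH

A = πr² = π(1.960×10^-2 m)² = 1.207×10^-3 m².
For a long solenoid, L = μ₀N²A/ℓ.
L = (4π×10⁻⁷)(541)²(1.207×10^-3)/(0.175 m) = 2.536×10^-3 H.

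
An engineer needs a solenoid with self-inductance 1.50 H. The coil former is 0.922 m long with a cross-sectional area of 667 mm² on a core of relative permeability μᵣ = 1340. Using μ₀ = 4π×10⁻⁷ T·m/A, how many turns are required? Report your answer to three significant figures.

N ≈ 1110 turns

A = 667 mm² = 6.670×10^-4 m².
From L = μ₀μᵣN²A/ℓ, N = √(Lℓ / (μ₀μᵣA)).
N = √[(1.5)(0.922) / ((4π×10⁻⁷)(1340)×6.670×10^-4)] = √(1.231×10^6) ≈ 1109.7.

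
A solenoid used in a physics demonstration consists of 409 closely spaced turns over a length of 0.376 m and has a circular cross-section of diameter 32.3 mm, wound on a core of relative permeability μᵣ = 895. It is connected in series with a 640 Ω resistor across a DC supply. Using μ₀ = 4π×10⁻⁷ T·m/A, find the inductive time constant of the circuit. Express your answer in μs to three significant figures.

A = π(d/2)² = π(1.615×10^-2 m)² = 8.194×10^-4 m².
L = μ₀μᵣN²A/ℓ = (4π×10⁻⁷)(895)(409)²(8.194×10^-4)/(0.376) = 0.41 H.
τ = L/R = (0.41)/(640) = 6.406×10^-4 s.

τ ≈ 641 μs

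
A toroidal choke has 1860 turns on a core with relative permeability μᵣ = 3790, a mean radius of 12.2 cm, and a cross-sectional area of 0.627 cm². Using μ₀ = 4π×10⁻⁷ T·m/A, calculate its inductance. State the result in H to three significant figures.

For a thin toroid, L = μ₀μᵣN²A/(2πR).
L = (4π×10⁻⁷)(3790)(1860)²(6.270×10^-5) / (2π×0.122 m) = 1.348 H.

L ≈ 1.35 H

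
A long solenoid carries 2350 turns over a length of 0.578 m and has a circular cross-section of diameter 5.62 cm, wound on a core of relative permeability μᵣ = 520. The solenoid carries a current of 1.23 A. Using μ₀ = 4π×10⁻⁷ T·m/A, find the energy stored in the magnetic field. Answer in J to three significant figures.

U ≈ 11.7 J

A = π(d/2)² = π(2.810×10^-2 m)² = 2.481×10^-3 m².
L = μ₀μᵣN²A/ℓ = (4π×10⁻⁷)(520)(2350)²(2.481×10^-3)/(0.578) = 15.49 H.
U = ½LI² = ½(15.49)(1.23)² = 11.72 J.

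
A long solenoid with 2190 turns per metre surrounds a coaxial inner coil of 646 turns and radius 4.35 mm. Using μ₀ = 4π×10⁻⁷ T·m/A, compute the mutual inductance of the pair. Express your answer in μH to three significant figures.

The outer solenoid produces a uniform field B₁ = μ₀n₁I₁ across the inner coil,
so the flux linkage is N₂Φ = N₂B₁A₂ = μ₀n₁N₂A₂·I₁, giving M = μ₀n₁N₂A₂.
A₂ = πr² = π(4.350×10^-3 m)² = 5.9447×10^-5 m².
M = (4π×10⁻⁷)(2190)(646)(5.9447×10^-5) = 1.057×10^-4 H.

M ≈ 106 μH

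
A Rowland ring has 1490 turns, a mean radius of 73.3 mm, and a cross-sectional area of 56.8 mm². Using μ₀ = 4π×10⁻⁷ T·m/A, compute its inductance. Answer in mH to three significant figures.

For a thin toroid, L = μ₀N²A/(2πR).
L = (4π×10⁻⁷)(1490)²(5.680×10^-5) / (2π×7.330×10^-2 m) = 3.441×10^-4 H.

L ≈ 0.344 mH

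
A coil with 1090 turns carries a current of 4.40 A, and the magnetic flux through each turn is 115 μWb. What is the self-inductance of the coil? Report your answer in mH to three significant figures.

Self-inductance is defined by L = NΦ_B/I (flux linkage over current).
L = (1090)(1.150×10^-4 Wb)/(4.40 A) = 2.849×10^-2 H.

L ≈ 28.5 mH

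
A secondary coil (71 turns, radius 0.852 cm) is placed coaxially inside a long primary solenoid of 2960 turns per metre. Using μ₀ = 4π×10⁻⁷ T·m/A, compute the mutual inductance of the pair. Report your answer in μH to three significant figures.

The outer solenoid produces a uniform field B₁ = μ₀n₁I₁ across the inner coil,
so the flux linkage is N₂Φ = N₂B₁A₂ = μ₀n₁N₂A₂·I₁, giving M = μ₀n₁N₂A₂.
A₂ = πr² = π(8.520×10^-3 m)² = 2.280×10^-4 m².
M = (4π×10⁻⁷)(2960)(71)(2.280×10^-4) = 6.023×10^-5 H.

M ≈ 60.2 μH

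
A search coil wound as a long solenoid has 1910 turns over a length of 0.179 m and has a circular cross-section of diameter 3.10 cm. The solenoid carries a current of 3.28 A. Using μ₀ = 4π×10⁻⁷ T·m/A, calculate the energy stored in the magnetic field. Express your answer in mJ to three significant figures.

A = π(d/2)² = π(1.550×10^-2 m)² = 7.548×10^-4 m².
L = μ₀N²A/ℓ = (4π×10⁻⁷)(1910)²(7.548×10^-4)/(0.179) = 1.933×10^-2 H.
U = ½LI² = ½(1.933×10^-2)(3.28)² = 0.104 J.

U ≈ 104 mJ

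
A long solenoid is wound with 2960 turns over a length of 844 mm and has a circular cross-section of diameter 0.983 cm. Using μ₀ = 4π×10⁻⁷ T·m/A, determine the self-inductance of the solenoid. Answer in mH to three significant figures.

L ≈ 0.990 mH

A = π(d/2)² = π(4.915×10^-3 m)² = 7.589×10^-5 m².
For a long solenoid, L = μ₀N²A/ℓ.
L = (4π×10⁻⁷)(2960)²(7.589×10^-5)/(0.844 m) = 9.900×10^-4 H.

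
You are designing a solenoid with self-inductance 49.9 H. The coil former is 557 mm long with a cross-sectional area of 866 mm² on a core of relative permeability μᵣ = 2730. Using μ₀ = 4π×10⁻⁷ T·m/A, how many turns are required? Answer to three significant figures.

N ≈ 3060 turns

A = 866 mm² = 8.660×10^-4 m².
From L = μ₀μᵣN²A/ℓ, N = √(Lℓ / (μ₀μᵣA)).
N = √[(49.9)(0.557) / ((4π×10⁻⁷)(2730)×8.660×10^-4)] = √(9.355×10^6) ≈ 3058.7.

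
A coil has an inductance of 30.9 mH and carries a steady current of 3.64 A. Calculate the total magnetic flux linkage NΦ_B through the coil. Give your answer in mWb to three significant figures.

NΦ_B ≈ 112 mWb

From L = NΦ_B/I, the flux linkage is NΦ_B = LI.
NΦ_B = (3.090×10^-2 H)(3.64 A) = 0.11248 Wb.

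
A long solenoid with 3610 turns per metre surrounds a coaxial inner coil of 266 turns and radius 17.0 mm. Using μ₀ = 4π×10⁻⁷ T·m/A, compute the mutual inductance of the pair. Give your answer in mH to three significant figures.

The outer solenoid produces a uniform field B₁ = μ₀n₁I₁ across the inner coil,
so the flux linkage is N₂Φ = N₂B₁A₂ = μ₀n₁N₂A₂·I₁, giving M = μ₀n₁N₂A₂.
A₂ = πr² = π(1.700×10^-2 m)² = 9.079×10^-4 m².
M = (4π×10⁻⁷)(3610)(266)(9.079×10^-4) = 1.096×10^-3 H.

M ≈ 1.10 mH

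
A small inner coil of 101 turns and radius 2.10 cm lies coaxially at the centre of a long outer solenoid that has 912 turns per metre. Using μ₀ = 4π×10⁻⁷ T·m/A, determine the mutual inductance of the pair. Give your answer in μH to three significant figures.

M ≈ 160 μH

The outer solenoid produces a uniform field B₁ = μ₀n₁I₁ across the inner coil,
so the flux linkage is N₂Φ = N₂B₁A₂ = μ₀n₁N₂A₂·I₁, giving M = μ₀n₁N₂A₂.
A₂ = πr² = π(2.100×10^-2 m)² = 1.385×10^-3 m².
M = (4π×10⁻⁷)(912)(101)(1.385×10^-3) = 1.604×10^-4 H.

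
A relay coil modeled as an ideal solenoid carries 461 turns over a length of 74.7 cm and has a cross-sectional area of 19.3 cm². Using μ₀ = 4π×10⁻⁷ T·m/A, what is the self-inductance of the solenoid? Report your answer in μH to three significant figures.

L ≈ 690 μH

A = 19.3 cm² = 1.930×10^-3 m².
For a long solenoid, L = μ₀N²A/ℓ.
L = (4π×10⁻⁷)(461)²(1.930×10^-3)/(0.747 m) = 6.900×10^-4 H.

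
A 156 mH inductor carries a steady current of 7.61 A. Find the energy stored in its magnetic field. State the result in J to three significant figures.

Stored magnetic energy: U = ½LI².
U = ½(0.156 H)(7.61 A)² = 4.517 J.

U ≈ 4.52 J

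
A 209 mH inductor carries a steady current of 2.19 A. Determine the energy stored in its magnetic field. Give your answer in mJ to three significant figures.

Stored magnetic energy: U = ½LI².
U = ½(0.209 H)(2.19 A)² = 0.5012 J.

U ≈ 501 mJ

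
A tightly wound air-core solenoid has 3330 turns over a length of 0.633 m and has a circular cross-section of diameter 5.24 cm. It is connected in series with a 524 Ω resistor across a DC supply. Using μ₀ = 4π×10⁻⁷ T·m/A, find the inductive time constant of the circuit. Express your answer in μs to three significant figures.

A = π(d/2)² = π(2.620×10^-2 m)² = 2.157×10^-3 m².
L = μ₀N²A/ℓ = (4π×10⁻⁷)(3330)²(2.157×10^-3)/(0.633) = 4.747×10^-2 H.
τ = L/R = (4.747×10^-2)/(524) = 9.060×10^-5 s.

τ ≈ 90.6 μs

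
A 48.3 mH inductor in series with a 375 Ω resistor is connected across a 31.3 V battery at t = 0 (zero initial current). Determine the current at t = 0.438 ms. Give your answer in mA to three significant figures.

I ≈ 80.7 mA

τ = L/R = 4.830×10^-2/375 = 1.288×10^-4 s; final current I_∞ = ε/R = 31.3/375 = 8.347×10^-2 A.
I(t) = I_∞(1 − e^(−t/τ)) with t/τ = 3.401.
I = (8.347×10^-2)(1 − e^(−3.401)) = 8.068×10^-2 A.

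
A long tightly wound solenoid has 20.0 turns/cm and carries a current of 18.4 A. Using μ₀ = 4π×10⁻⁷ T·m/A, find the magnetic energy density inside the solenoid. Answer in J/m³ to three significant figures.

B = μ₀nI = (4π×10⁻⁷)(2.000×10^3)(18.4) = 4.624×10^-2 T.
u = B²/(2μ₀) = (4.624×10^-2)²/(2×4π×10⁻⁷) = 850.9 J/m³.

u ≈ 851 J/m³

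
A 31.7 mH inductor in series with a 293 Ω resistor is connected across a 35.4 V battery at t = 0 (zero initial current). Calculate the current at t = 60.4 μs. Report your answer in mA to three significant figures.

τ = L/R = 3.170×10^-2/293 = 1.082×10^-4 s; final current I_∞ = ε/R = 35.4/293 = 0.1208 A.
I(t) = I_∞(1 − e^(−t/τ)) with t/τ = 0.558.
I = (0.1208)(1 − e^(−0.558)) = 5.169×10^-2 A.

I ≈ 51.7 mA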